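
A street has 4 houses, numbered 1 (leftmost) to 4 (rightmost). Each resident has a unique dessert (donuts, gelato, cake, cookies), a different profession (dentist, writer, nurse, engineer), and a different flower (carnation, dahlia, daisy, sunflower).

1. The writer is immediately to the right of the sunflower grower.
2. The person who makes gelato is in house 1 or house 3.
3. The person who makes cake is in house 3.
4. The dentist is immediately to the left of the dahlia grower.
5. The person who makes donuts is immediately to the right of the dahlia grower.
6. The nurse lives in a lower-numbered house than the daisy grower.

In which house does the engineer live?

By clue 3, the person who makes cake is in house 3.
The only dessert still possible for house 2 is cookies.
The only dessert still possible for house 4 is donuts.
The dahlia grower is in house 3 (clue 5).
House 1's dessert must be gelato (nothing else left).
By clue 4, the dentist is in house 2.
House 1's profession must be nurse (nothing else left).
House 3 profession: only writer fits.
So house 4 gets engineer for profession.
Clue 1: the sunflower grower is in house 2.
House 1 flower: only carnation fits.
House 4 flower: only daisy fits.
So: house 1 = gelato/nurse/carnation, house 2 = cookies/dentist/sunflower, house 3 = cake/writer/dahlia, house 4 = donuts/engineer/daisy.

4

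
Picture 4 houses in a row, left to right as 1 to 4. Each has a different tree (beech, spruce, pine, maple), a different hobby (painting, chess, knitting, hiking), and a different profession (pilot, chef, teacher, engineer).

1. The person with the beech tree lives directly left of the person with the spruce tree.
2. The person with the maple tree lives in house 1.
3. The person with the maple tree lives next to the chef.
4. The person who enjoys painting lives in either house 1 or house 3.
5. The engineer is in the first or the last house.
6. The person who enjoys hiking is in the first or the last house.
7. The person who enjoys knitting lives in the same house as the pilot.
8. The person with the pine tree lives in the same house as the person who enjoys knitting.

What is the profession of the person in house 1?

The person with the maple tree is in house 1 (clue 2).
By clue 3, the chef is in house 2.
That leaves beech as the tree for house 2.
That leaves chess as the hobby for house 2.
By clue 1, the person with the spruce tree is in house 3.
The only tree still possible for house 4 is pine.
From clue 8, the person who enjoys knitting must be in house 4.
House 1 hobby: only hiking fits.
So house 3 gets painting for hobby.
Clue 7: the pilot is in house 4.
The only profession still possible for house 1 is engineer.
That leaves teacher as the profession for house 3.
So: house 1 = maple/hiking/engineer, house 2 = beech/chess/chef, house 3 = spruce/painting/teacher, house 4 = pine/knitting/pilot.

engineer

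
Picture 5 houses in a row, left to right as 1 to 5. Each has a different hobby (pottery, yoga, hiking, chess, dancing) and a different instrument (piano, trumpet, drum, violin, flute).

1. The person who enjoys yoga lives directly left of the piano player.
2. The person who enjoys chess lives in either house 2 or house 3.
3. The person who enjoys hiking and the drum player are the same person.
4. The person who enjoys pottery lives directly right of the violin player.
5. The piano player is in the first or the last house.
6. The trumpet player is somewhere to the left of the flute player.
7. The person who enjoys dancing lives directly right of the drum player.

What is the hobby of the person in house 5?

From clue 5, the piano player must be in house 5.
The person who enjoys yoga is in house 4 (clue 1).
House 1's hobby must be hiking (nothing else left).
The drum player is in house 1 (clue 3).
By clue 7, the person who enjoys dancing is in house 2.
So house 5 gets pottery for hobby.
Clue 4: the violin player is in house 4.
House 3 hobby: only chess fits.
That leaves trumpet as the instrument for house 2.
House 3's instrument must be flute (nothing else left).
So: house 1 = hiking/drum, house 2 = dancing/trumpet, house 3 = chess/flute, house 4 = yoga/violin, house 5 = pottery/piano.

pottery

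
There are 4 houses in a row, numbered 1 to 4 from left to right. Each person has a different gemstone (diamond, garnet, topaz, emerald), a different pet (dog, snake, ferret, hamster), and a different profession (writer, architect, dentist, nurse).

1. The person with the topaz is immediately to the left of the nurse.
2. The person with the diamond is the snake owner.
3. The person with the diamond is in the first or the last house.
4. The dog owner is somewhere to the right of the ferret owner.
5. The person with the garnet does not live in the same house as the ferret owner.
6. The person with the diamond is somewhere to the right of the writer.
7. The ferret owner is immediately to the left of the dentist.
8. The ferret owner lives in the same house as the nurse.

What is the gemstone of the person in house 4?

By clue 6, the person with the diamond is in house 4.
From clue 2, the snake owner must be in house 4.
That leaves hamster as the pet for house 1.
House 2's pet must be ferret (nothing else left).
So house 3 gets dog for pet.
Clue 7: the dentist is in house 3.
Clue 8 places the nurse in house 2.
House 4 profession: only architect fits.
From clue 1, the person with the topaz must be in house 1.
The only gemstone still possible for house 2 is emerald.
So house 3 gets garnet for gemstone.
So house 1 gets writer for profession.
So: house 1 = topaz/hamster/writer, house 2 = emerald/ferret/nurse, house 3 = garnet/dog/dentist, house 4 = diamond/snake/architect.

diamond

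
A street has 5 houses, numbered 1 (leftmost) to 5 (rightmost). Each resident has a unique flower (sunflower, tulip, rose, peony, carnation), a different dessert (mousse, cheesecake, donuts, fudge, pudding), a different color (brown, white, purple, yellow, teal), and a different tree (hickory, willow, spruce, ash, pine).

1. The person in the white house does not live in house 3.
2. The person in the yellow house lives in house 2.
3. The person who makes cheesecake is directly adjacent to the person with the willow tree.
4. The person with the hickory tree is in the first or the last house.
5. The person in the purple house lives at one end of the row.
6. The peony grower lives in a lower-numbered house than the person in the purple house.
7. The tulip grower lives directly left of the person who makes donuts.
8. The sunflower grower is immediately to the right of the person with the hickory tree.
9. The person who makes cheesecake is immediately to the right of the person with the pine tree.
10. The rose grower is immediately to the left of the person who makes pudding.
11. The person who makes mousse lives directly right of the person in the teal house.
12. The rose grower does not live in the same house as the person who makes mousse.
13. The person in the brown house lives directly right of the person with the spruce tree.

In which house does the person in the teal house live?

3

Clue 2 places the person in the yellow house in house 2.
Clue 6 places the person in the purple house in house 5.
From clue 8, the sunflower grower must be in house 2.
From clue 8, the person with the hickory tree must be in house 1.
That leaves carnation as the flower for house 5.
House 1 dessert: only fudge fits.
That leaves cheesecake as the dessert for house 3.
Clue 9: the person with the pine tree is in house 2.
House 5 tree: only ash fits.
Clue 13: the person in the brown house is in house 4.
House 1's color must be white (nothing else left).
House 3 color: only teal fits.
The only tree still possible for house 3 is spruce.
House 4 tree: only willow fits.
Clue 11 places the person who makes mousse in house 4.
Clue 10: the rose grower is in house 1.
Clue 10 places the person who makes pudding in house 2.
The only flower still possible for house 3 is peony.
So house 4 gets tulip for flower.
That leaves donuts as the dessert for house 5.
So: house 1 = rose/fudge/white/hickory, house 2 = sunflower/pudding/yellow/pine, house 3 = peony/cheesecake/teal/spruce, house 4 = tulip/mousse/brown/willow, house 5 = carnation/donuts/purple/ash.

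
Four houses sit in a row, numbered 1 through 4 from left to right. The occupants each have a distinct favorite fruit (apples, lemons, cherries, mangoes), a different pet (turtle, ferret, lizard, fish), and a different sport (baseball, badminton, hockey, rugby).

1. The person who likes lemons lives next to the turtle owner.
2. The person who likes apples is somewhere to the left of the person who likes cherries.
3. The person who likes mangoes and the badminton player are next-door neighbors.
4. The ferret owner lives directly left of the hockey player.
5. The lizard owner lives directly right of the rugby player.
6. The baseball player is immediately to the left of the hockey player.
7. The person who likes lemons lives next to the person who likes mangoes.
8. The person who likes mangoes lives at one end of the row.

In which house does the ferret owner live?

That leaves hockey as the sport for house 4.
Clue 4 places the ferret owner in house 3.
From clue 6, the baseball player must be in house 3.
The only sport still possible for house 1 is rugby.
House 2 sport: only badminton fits.
Clue 3 places the person who likes mangoes in house 1.
From clue 5, the lizard owner must be in house 2.
Clue 7: the person who likes lemons is in house 2.
So house 4 gets cherries for favorite fruit.
From clue 1, the turtle owner must be in house 1.
House 3 favorite fruit: only apples fits.
House 4 pet: only fish fits.
So: house 1 = mangoes/turtle/rugby, house 2 = lemons/lizard/badminton, house 3 = apples/ferret/baseball, house 4 = cherries/fish/hockey.

3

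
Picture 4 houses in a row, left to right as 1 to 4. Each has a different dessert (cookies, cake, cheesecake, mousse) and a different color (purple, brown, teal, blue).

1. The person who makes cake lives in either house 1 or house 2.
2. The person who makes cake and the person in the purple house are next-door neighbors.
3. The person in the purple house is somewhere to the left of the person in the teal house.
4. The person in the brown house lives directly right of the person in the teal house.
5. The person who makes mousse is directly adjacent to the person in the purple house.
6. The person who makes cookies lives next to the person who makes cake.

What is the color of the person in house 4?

So house 4 gets cheesecake for dessert.
The person who makes cake is narrowed to house 1 or 2; consider each.
Placing it in house 2 leads to a contradiction, so it's in house 1.
By clue 2, the person in the purple house is in house 2.
By clue 3, the person in the teal house is in house 3.
By clue 4, the person in the brown house is in house 4.
Clue 6: the person who makes cookies is in house 2.
House 3 dessert: only mousse fits.
House 1's color must be blue (nothing else left).
So: house 1 = cake/blue, house 2 = cookies/purple, house 3 = mousse/teal, house 4 = cheesecake/brown.

brown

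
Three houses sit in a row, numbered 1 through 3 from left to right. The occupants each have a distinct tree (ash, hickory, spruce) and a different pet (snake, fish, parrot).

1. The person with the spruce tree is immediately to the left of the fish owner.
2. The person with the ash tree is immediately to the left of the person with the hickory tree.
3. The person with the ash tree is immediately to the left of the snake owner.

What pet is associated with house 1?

That leaves hickory as the tree for house 3.
That leaves parrot as the pet for house 1.
By clue 2, the person with the ash tree is in house 2.
From clue 3, the snake owner must be in house 3.
House 1 tree: only spruce fits.
So house 2 gets fish for pet.
So: house 1 = spruce/parrot, house 2 = ash/fish, house 3 = hickory/snake.

parrot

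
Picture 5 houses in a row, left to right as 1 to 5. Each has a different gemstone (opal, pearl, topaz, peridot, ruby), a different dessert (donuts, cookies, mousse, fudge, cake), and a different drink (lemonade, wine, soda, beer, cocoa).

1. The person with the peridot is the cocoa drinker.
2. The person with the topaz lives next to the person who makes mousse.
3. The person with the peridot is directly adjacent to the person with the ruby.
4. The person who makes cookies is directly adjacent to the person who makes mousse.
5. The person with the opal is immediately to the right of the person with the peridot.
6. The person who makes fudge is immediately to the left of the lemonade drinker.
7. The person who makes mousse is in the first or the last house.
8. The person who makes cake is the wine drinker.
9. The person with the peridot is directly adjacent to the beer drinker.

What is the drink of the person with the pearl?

soda

The person with the topaz is narrowed to house 2 or 4; consider each.
Placing it in house 2 leads to a contradiction, so it's in house 4.
Clue 2 places the person who makes mousse in house 5.
Clue 4 places the person who makes cookies in house 4.
House 5's gemstone must be pearl (nothing else left).
House 5 drink: only soda fits.
So house 4 gets lemonade for drink.
Clue 6 places the person who makes fudge in house 3.
The only drink still possible for house 3 is beer.
From clue 9, the person with the peridot must be in house 2.
House 1 gemstone: only ruby fits.
House 3 gemstone: only opal fits.
The cocoa drinker is in house 2 (clue 1).
The only drink still possible for house 1 is wine.
From clue 8, the person who makes cake must be in house 1.
So house 2 gets donuts for dessert.
So: house 1 = ruby/cake/wine, house 2 = peridot/donuts/cocoa, house 3 = opal/fudge/beer, house 4 = topaz/cookies/lemonade, house 5 = pearl/mousse/soda.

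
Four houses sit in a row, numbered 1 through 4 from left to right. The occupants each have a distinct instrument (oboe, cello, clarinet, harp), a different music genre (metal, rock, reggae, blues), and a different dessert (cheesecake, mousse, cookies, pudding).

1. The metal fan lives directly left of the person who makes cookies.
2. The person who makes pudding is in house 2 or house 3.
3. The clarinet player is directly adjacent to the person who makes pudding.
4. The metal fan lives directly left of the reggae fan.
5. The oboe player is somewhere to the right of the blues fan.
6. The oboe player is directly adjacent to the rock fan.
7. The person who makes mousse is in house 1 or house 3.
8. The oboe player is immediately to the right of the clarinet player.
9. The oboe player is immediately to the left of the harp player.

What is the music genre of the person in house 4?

reggae

The clarinet player is narrowed to house 1 or 2; consider each.
Placing it in house 1 leads to a contradiction, so it's in house 2.
From clue 3, the person who makes pudding must be in house 3.
Clue 8 places the oboe player in house 3.
Clue 9 places the harp player in house 4.
House 1's instrument must be cello (nothing else left).
So house 3 gets metal for music genre.
So house 1 gets mousse for dessert.
From clue 1, the person who makes cookies must be in house 4.
By clue 4, the reggae fan is in house 4.
That leaves blues as the music genre for house 1.
The only music genre still possible for house 2 is rock.
House 2's dessert must be cheesecake (nothing else left).
So: house 1 = cello/blues/mousse, house 2 = clarinet/rock/cheesecake, house 3 = oboe/metal/pudding, house 4 = harp/reggae/cookies.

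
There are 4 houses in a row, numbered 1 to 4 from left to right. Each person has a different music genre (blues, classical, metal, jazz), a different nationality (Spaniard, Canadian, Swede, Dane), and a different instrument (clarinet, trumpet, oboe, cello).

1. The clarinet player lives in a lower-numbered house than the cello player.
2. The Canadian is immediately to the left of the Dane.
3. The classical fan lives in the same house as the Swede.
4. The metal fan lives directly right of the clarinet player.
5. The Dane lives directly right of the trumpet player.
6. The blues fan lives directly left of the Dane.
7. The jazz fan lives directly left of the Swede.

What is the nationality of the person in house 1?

Canadian

The blues fan is narrowed to house 1 or 2 or 3; consider each.
Placing it in house 2 and house 3 leads to a contradiction, so it's in house 1.
From clue 6, the Dane must be in house 2.
From clue 2, the Canadian must be in house 1.
Clue 5 places the trumpet player in house 1.
The only music genre still possible for house 2 is jazz.
Clue 7 places the Swede in house 3.
The only nationality still possible for house 4 is Spaniard.
From clue 3, the classical fan must be in house 3.
The only music genre still possible for house 4 is metal.
From clue 4, the clarinet player must be in house 3.
House 2's instrument must be oboe (nothing else left).
That leaves cello as the instrument for house 4.
So: house 1 = blues/Canadian/trumpet, house 2 = jazz/Dane/oboe, house 3 = classical/Swede/clarinet, house 4 = metal/Spaniard/cello.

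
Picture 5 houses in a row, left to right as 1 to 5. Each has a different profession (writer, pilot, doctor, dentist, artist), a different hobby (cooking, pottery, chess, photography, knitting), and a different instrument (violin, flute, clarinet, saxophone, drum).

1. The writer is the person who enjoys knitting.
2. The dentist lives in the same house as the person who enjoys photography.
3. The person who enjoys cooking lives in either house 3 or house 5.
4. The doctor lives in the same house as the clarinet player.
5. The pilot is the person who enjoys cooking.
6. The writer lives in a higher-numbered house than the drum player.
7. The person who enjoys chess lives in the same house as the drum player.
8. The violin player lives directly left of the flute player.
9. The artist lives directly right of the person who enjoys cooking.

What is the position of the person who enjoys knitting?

5

By clue 9, the artist is in house 4.
From clue 9, the person who enjoys cooking must be in house 3.
Clue 5: the pilot is in house 3.
The writer is narrowed to house 2 or 5; consider each.
Placing it in house 2 leads to a contradiction, so it's in house 5.
The person who enjoys knitting is in house 5 (clue 1).
The dentist is narrowed to house 1 or 2; consider each.
Placing it in house 1 leads to a contradiction, so it's in house 2.
Clue 2: the person who enjoys photography is in house 2.
House 1 profession: only doctor fits.
The clarinet player is in house 1 (clue 4).
House 4 instrument: only drum fits.
By clue 7, the person who enjoys chess is in house 4.
Clue 8: the violin player is in house 2.
By clue 8, the flute player is in house 3.
House 1's hobby must be pottery (nothing else left).
The only instrument still possible for house 5 is saxophone.
So: house 1 = doctor/pottery/clarinet, house 2 = dentist/photography/violin, house 3 = pilot/cooking/flute, house 4 = artist/chess/drum, house 5 = writer/knitting/saxophone.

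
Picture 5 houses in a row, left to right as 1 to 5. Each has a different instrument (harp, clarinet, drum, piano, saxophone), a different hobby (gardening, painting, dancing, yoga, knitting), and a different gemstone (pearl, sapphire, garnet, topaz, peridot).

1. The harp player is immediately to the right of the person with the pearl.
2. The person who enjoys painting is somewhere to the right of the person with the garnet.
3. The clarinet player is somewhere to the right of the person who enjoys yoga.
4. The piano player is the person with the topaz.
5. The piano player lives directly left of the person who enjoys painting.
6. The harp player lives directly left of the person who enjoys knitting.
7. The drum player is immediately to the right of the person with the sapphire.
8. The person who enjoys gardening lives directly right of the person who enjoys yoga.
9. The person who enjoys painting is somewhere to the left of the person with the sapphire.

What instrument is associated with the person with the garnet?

The only gemstone still possible for house 5 is peridot.
The only gemstone still possible for house 4 is sapphire.
Clue 7: the drum player is in house 5.
The only gemstone still possible for house 3 is pearl.
The harp player is in house 4 (clue 1).
Clue 6: the person who enjoys knitting is in house 5.
The only hobby still possible for house 4 is dancing.
That leaves yoga as the hobby for house 1.
The person who enjoys gardening is in house 2 (clue 8).
The only hobby still possible for house 3 is painting.
Clue 5 places the piano player in house 2.
The only instrument still possible for house 1 is saxophone.
The only instrument still possible for house 3 is clarinet.
The person with the topaz is in house 2 (clue 4).
House 1 gemstone: only garnet fits.
So: house 1 = saxophone/yoga/garnet, house 2 = piano/gardening/topaz, house 3 = clarinet/painting/pearl, house 4 = harp/dancing/sapphire, house 5 = drum/knitting/peridot.

saxophone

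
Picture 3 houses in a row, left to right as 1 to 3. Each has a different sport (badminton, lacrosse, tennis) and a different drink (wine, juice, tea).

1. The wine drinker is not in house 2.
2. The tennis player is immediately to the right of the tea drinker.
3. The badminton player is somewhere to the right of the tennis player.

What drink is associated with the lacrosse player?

Clue 3: the badminton player is in house 3.
Clue 3 places the tennis player in house 2.
House 1's sport must be lacrosse (nothing else left).
From clue 2, the tea drinker must be in house 1.
So house 2 gets juice for drink.
That leaves wine as the drink for house 3.
So: house 1 = lacrosse/tea, house 2 = tennis/juice, house 3 = badminton/wine.

tea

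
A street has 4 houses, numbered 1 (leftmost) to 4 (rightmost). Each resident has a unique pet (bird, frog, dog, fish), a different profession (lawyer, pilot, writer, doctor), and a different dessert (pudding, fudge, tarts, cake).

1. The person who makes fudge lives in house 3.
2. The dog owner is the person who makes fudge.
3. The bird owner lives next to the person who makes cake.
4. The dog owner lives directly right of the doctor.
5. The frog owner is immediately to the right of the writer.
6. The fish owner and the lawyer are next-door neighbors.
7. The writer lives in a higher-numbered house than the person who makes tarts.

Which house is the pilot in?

4

By clue 1, the person who makes fudge is in house 3.
The dog owner is in house 3 (clue 2).
By clue 4, the doctor is in house 2.
Clue 5 places the frog owner in house 4.
House 1 pet: only bird fits.
So house 2 gets fish for pet.
House 3's profession must be writer (nothing else left).
The only profession still possible for house 4 is pilot.
That leaves pudding as the dessert for house 4.
By clue 3, the person who makes cake is in house 2.
So house 1 gets lawyer for profession.
The only dessert still possible for house 1 is tarts.
So: house 1 = bird/lawyer/tarts, house 2 = fish/doctor/cake, house 3 = dog/writer/fudge, house 4 = frog/pilot/pudding.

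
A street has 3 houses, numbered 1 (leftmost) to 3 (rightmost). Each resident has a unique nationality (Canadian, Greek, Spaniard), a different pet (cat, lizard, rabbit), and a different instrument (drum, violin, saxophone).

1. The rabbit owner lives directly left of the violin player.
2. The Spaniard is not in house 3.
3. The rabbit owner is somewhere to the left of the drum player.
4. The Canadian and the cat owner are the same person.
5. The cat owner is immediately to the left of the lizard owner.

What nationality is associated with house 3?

Greek

The only pet still possible for house 3 is lizard.
The only instrument still possible for house 1 is saxophone.
The cat owner is in house 2 (clue 5).
That leaves Greek as the nationality for house 3.
That leaves rabbit as the pet for house 1.
By clue 1, the violin player is in house 2.
Clue 4: the Canadian is in house 2.
House 1's nationality must be Spaniard (nothing else left).
So house 3 gets drum for instrument.
So: house 1 = Spaniard/rabbit/saxophone, house 2 = Canadian/cat/violin, house 3 = Greek/lizard/drum.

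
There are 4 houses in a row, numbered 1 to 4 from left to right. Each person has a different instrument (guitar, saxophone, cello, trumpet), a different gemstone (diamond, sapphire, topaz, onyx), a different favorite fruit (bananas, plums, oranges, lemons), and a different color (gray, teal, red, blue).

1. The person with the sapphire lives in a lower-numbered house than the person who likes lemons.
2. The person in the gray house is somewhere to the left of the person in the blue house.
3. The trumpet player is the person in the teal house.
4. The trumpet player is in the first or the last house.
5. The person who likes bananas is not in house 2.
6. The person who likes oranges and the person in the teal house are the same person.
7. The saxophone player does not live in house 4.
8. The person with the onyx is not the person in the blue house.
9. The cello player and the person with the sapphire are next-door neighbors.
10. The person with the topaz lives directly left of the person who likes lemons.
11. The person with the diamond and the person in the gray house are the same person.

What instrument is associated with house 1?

trumpet

House 4 gemstone: only onyx fits.
The trumpet player is narrowed to house 1 or 4; consider each.
Placing it in house 4 leads to a contradiction, so it's in house 1.
Clue 3 places the person in the teal house in house 1.
From clue 6, the person who likes oranges must be in house 1.
House 4 color: only red fits.
Clue 2 places the person in the blue house in house 3.
By clue 11, the person with the diamond is in house 2.
House 2's color must be gray (nothing else left).
The cello player is narrowed to house 2 or 4; consider each.
Placing it in house 4 leads to a contradiction, so it's in house 2.
So house 4 gets guitar for instrument.
House 3 instrument: only saxophone fits.
The person with the sapphire is narrowed to house 1 or 3; consider each.
Placing it in house 3 leads to a contradiction, so it's in house 1.
The only gemstone still possible for house 3 is topaz.
The person who likes lemons is in house 4 (clue 10).
House 2 favorite fruit: only plums fits.
House 3's favorite fruit must be bananas (nothing else left).
So: house 1 = trumpet/sapphire/oranges/teal, house 2 = cello/diamond/plums/gray, house 3 = saxophone/topaz/bananas/blue, house 4 = guitar/onyx/lemons/red.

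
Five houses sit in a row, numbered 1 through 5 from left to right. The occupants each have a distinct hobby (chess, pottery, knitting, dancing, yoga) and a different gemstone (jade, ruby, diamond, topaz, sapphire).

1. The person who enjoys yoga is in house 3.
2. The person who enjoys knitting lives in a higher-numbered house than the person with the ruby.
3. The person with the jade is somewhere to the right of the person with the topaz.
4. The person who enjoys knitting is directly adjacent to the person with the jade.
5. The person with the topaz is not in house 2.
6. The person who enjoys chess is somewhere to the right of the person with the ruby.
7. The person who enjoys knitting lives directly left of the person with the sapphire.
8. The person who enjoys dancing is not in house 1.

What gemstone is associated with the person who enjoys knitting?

diamond

By clue 1, the person who enjoys yoga is in house 3.
The only hobby still possible for house 1 is pottery.
The person who enjoys knitting is narrowed to house 2 or 4; consider each.
Placing it in house 2 leads to a contradiction, so it's in house 4.
By clue 7, the person with the sapphire is in house 5.
Clue 3 places the person with the topaz in house 1.
The only gemstone still possible for house 3 is jade.
House 4 gemstone: only diamond fits.
By clue 6, the person who enjoys chess is in house 5.
That leaves dancing as the hobby for house 2.
The only gemstone still possible for house 2 is ruby.
So: house 1 = pottery/topaz, house 2 = dancing/ruby, house 3 = yoga/jade, house 4 = knitting/diamond, house 5 = chess/sapphire.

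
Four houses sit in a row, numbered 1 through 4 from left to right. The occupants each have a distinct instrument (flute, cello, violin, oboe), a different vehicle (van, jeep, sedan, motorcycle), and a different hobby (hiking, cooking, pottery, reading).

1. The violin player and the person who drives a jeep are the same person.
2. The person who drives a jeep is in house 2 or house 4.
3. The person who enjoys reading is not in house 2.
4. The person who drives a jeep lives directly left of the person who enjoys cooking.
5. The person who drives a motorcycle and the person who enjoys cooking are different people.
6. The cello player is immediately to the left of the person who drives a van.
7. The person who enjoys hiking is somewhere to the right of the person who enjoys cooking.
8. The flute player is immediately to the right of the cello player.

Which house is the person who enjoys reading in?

Clue 4 places the person who drives a jeep in house 2.
By clue 4, the person who enjoys cooking is in house 3.
Clue 7 places the person who enjoys hiking in house 4.
The only hobby still possible for house 1 is reading.
House 2's hobby must be pottery (nothing else left).
By clue 1, the violin player is in house 2.
So house 1 gets oboe for instrument.
That leaves flute as the instrument for house 4.
From clue 6, the person who drives a van must be in house 4.
House 3's instrument must be cello (nothing else left).
House 1 vehicle: only motorcycle fits.
House 3 vehicle: only sedan fits.
So: house 1 = oboe/motorcycle/reading, house 2 = violin/jeep/pottery, house 3 = cello/sedan/cooking, house 4 = flute/van/hiking.

1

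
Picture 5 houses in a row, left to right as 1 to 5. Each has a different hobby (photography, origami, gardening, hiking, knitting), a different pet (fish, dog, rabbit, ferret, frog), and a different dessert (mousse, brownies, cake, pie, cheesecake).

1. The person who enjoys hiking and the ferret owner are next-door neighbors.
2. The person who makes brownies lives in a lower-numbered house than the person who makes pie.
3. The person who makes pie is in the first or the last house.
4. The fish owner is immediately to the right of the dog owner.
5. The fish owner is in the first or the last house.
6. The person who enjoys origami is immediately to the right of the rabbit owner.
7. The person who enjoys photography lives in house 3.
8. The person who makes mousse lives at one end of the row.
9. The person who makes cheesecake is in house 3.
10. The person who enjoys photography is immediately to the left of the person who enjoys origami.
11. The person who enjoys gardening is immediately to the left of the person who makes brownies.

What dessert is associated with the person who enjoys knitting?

pie

Clue 3: the person who makes pie is in house 5.
From clue 5, the fish owner must be in house 5.
The person who enjoys photography is in house 3 (clue 7).
From clue 9, the person who makes cheesecake must be in house 3.
The person who enjoys origami is in house 4 (clue 10).
Clue 4: the dog owner is in house 4.
From clue 6, the rabbit owner must be in house 3.
From clue 11, the person who enjoys gardening must be in house 1.
The person who makes brownies is in house 2 (clue 11).
That leaves mousse as the dessert for house 1.
So house 4 gets cake for dessert.
The person who enjoys hiking is in house 2 (clue 1).
By clue 1, the ferret owner is in house 1.
House 5's hobby must be knitting (nothing else left).
House 2 pet: only frog fits.
So: house 1 = gardening/ferret/mousse, house 2 = hiking/frog/brownies, house 3 = photography/rabbit/cheesecake, house 4 = origami/dog/cake, house 5 = knitting/fish/pie.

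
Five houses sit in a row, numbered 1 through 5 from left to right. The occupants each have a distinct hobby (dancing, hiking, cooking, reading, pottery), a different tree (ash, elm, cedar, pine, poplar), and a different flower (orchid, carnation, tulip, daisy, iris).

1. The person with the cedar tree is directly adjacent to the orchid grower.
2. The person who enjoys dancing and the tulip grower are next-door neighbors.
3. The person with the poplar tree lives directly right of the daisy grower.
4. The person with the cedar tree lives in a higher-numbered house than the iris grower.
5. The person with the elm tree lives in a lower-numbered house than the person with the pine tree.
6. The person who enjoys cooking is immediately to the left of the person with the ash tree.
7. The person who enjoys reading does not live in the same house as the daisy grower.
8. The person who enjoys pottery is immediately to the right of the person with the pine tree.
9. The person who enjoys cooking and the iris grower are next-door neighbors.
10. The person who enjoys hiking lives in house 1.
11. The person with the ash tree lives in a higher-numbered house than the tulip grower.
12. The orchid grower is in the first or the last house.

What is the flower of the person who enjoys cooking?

The person who enjoys hiking is in house 1 (clue 10).
House 1 tree: only elm fits.
The person with the cedar tree is narrowed to house 2 or 4; consider each.
Placing it in house 2 leads to a contradiction, so it's in house 4.
By clue 1, the orchid grower is in house 5.
The person who enjoys cooking is narrowed to house 2 or 4; consider each.
Placing it in house 2 leads to a contradiction, so it's in house 4.
The person with the ash tree is in house 5 (clue 6).
From clue 9, the iris grower must be in house 3.
House 3's hobby must be pottery (nothing else left).
The person with the pine tree is in house 2 (clue 8).
House 3 tree: only poplar fits.
The daisy grower is in house 2 (clue 3).
From clue 7, the person who enjoys reading must be in house 5.
House 2's hobby must be dancing (nothing else left).
Clue 2 places the tulip grower in house 1.
So house 4 gets carnation for flower.
So: house 1 = hiking/elm/tulip, house 2 = dancing/pine/daisy, house 3 = pottery/poplar/iris, house 4 = cooking/cedar/carnation, house 5 = reading/ash/orchid.

carnation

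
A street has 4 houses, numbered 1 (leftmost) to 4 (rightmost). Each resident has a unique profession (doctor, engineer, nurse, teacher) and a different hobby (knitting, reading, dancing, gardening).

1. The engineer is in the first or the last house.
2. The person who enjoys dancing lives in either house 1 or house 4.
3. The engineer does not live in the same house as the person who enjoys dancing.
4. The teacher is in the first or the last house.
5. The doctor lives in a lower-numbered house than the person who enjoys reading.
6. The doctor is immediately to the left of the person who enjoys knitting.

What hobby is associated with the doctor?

The engineer is narrowed to house 1 or 4; consider each.
Placing it in house 1 leads to a contradiction, so it's in house 4.
Clue 3: the person who enjoys dancing is in house 1.
House 1's profession must be teacher (nothing else left).
House 2's hobby must be gardening (nothing else left).
The doctor is narrowed to house 2 or 3; consider each.
Placing it in house 3 leads to a contradiction, so it's in house 2.
The person who enjoys knitting is in house 3 (clue 6).
So house 3 gets nurse for profession.
House 4 hobby: only reading fits.
So: house 1 = teacher/dancing, house 2 = doctor/gardening, house 3 = nurse/knitting, house 4 = engineer/reading.

gardening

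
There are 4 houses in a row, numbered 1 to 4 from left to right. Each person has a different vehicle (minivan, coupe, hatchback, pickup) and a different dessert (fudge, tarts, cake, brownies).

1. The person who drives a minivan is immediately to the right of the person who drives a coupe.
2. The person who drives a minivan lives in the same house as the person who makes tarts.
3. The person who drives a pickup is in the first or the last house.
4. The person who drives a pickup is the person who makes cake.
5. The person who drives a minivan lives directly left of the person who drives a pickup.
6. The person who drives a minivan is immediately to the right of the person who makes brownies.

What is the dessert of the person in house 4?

Clue 5: the person who drives a minivan is in house 3.
From clue 5, the person who drives a pickup must be in house 4.
Clue 6 places the person who makes brownies in house 2.
The person who drives a coupe is in house 2 (clue 1).
Clue 2 places the person who makes tarts in house 3.
By clue 4, the person who makes cake is in house 4.
House 1's vehicle must be hatchback (nothing else left).
The only dessert still possible for house 1 is fudge.
So: house 1 = hatchback/fudge, house 2 = coupe/brownies, house 3 = minivan/tarts, house 4 = pickup/cake.

cake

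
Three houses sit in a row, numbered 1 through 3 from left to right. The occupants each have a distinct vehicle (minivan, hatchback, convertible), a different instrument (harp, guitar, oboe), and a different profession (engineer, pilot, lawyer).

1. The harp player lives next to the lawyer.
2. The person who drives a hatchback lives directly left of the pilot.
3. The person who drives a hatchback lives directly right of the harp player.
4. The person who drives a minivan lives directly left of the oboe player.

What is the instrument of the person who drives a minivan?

The person who drives a hatchback is in house 2 (clue 3).
The harp player is in house 1 (clue 3).
That leaves convertible as the vehicle for house 3.
Clue 1 places the lawyer in house 2.
Clue 2: the pilot is in house 3.
Clue 4: the oboe player is in house 2.
That leaves minivan as the vehicle for house 1.
That leaves guitar as the instrument for house 3.
House 1's profession must be engineer (nothing else left).
So: house 1 = minivan/harp/engineer, house 2 = hatchback/oboe/lawyer, house 3 = convertible/guitar/pilot.

harp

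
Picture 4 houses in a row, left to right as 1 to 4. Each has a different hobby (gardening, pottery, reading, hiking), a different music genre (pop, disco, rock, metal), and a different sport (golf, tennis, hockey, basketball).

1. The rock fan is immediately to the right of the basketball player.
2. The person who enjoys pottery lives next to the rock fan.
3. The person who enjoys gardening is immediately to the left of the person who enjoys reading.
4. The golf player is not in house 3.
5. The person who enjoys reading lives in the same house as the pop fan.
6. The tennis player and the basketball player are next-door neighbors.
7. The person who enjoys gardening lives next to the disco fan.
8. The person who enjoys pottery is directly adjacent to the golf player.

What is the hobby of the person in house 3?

The person who enjoys gardening is narrowed to house 1 or 2 or 3; consider each.
Placing it in house 1 and house 2 leads to a contradiction, so it's in house 3.
Clue 3 places the person who enjoys reading in house 4.
The pop fan is in house 4 (clue 5).
That leaves metal as the music genre for house 1.
The only music genre still possible for house 2 is disco.
That leaves rock as the music genre for house 3.
Clue 1 places the basketball player in house 2.
By clue 2, the person who enjoys pottery is in house 2.
By clue 8, the golf player is in house 1.
So house 1 gets hiking for hobby.
House 3 sport: only tennis fits.
House 4's sport must be hockey (nothing else left).
So: house 1 = hiking/metal/golf, house 2 = pottery/disco/basketball, house 3 = gardening/rock/tennis, house 4 = reading/pop/hockey.

gardening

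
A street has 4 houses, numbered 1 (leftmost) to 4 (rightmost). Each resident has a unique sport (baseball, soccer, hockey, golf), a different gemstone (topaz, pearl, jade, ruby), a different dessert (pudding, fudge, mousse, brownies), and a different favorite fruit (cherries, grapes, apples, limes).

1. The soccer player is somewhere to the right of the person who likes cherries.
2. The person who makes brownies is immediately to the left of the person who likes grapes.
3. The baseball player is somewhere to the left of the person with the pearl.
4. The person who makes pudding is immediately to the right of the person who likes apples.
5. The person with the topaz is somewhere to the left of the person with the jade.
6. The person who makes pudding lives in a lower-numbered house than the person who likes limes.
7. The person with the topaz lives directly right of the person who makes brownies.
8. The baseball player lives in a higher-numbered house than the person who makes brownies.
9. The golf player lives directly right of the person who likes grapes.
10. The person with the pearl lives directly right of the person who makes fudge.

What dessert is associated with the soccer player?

mousse

The only sport still possible for house 1 is hockey.
That leaves ruby as the gemstone for house 1.
So house 4 gets mousse for dessert.
House 4's favorite fruit must be limes (nothing else left).
House 2 gemstone: only topaz fits.
House 1 dessert: only brownies fits.
The person who likes grapes is in house 2 (clue 2).
Clue 9 places the golf player in house 3.
That leaves soccer as the sport for house 4.
House 1's favorite fruit must be apples (nothing else left).
House 3's favorite fruit must be cherries (nothing else left).
The person who makes pudding is in house 2 (clue 4).
House 2's sport must be baseball (nothing else left).
House 3's dessert must be fudge (nothing else left).
Clue 10: the person with the pearl is in house 4.
So house 3 gets jade for gemstone.
So: house 1 = hockey/ruby/brownies/apples, house 2 = baseball/topaz/pudding/grapes, house 3 = golf/jade/fudge/cherries, house 4 = soccer/pearl/mousse/limes.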